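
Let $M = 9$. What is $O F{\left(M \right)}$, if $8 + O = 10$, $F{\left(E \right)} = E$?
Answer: $18$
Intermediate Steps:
$O = 2$ ($O = -8 + 10 = 2$)
$O F{\left(M \right)} = 2 \cdot 9 = 18$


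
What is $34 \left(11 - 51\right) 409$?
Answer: $-556240$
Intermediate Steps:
$34 \left(11 - 51\right) 409 = 34 \left(\left(-40\right) 409\right) = 34 \left(-16360\right) = -556240$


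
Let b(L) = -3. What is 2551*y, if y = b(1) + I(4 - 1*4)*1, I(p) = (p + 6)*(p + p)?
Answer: -7653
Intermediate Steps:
I(p) = 2*p*(6 + p) (I(p) = (6 + p)*(2*p) = 2*p*(6 + p))
y = -3 (y = -3 + (2*(4 - 1*4)*(6 + (4 - 1*4)))*1 = -3 + (2*(4 - 4)*(6 + (4 - 4)))*1 = -3 + (2*0*(6 + 0))*1 = -3 + (2*0*6)*1 = -3 + 0*1 = -3 + 0 = -3)
2551*y = 2551*(-3) = -7653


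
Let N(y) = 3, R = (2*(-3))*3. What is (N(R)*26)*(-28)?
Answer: -2184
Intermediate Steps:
R = -18 (R = -6*3 = -18)
(N(R)*26)*(-28) = (3*26)*(-28) = 78*(-28) = -2184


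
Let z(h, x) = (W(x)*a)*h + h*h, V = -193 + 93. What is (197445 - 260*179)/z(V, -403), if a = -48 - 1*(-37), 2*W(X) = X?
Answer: -30181/42330 ≈ -0.71299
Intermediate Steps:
W(X) = X/2
a = -11 (a = -48 + 37 = -11)
V = -100
z(h, x) = h² - 11*h*x/2 (z(h, x) = ((x/2)*(-11))*h + h*h = (-11*x/2)*h + h² = -11*h*x/2 + h² = h² - 11*h*x/2)
(197445 - 260*179)/z(V, -403) = (197445 - 260*179)/(((½)*(-100)*(-11*(-403) + 2*(-100)))) = (197445 - 1*46540)/(((½)*(-100)*(4433 - 200))) = (197445 - 46540)/(((½)*(-100)*4233)) = 150905/(-211650) = 150905*(-1/211650) = -30181/42330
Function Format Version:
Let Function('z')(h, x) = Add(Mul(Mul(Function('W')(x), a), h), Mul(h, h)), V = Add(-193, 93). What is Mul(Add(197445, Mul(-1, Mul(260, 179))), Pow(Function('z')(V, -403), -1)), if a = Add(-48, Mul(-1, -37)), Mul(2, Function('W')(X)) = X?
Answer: Rational(-30181, 42330) ≈ -0.71299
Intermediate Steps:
Function('W')(X) = Mul(Rational(1, 2), X)
a = -11 (a = Add(-48, 37) = -11)
V = -100
Function('z')(h, x) = Add(Pow(h, 2), Mul(Rational(-11, 2), h, x)) (Function('z')(h, x) = Add(Mul(Mul(Mul(Rational(1, 2), x), -11), h), Mul(h, h)) = Add(Mul(Mul(Rational(-11, 2), x), h), Pow(h, 2)) = Add(Mul(Rational(-11, 2), h, x), Pow(h, 2)) = Add(Pow(h, 2), Mul(Rational(-11, 2), h, x)))
Mul(Add(197445, Mul(-1, Mul(260, 179))), Pow(Function('z')(V, -403), -1)) = Mul(Add(197445, Mul(-1, Mul(260, 179))), Pow(Mul(Rational(1, 2), -100, Add(Mul(-11, -403), Mul(2, -100))), -1)) = Mul(Add(197445, Mul(-1, 46540)), Pow(Mul(Rational(1, 2), -100, Add(4433, -200)), -1)) = Mul(Add(197445, -46540), Pow(Mul(Rational(1, 2), -100, 4233), -1)) = Mul(150905, Pow(-211650, -1)) = Mul(150905, Rational(-1, 211650)) = Rational(-30181, 42330)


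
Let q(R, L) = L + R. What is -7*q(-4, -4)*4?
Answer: 224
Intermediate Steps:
-7*q(-4, -4)*4 = -7*(-4 - 4)*4 = -7*(-8)*4 = 56*4 = 224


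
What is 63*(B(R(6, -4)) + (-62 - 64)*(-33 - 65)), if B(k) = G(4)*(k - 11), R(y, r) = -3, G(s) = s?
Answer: 774396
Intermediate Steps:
B(k) = -44 + 4*k (B(k) = 4*(k - 11) = 4*(-11 + k) = -44 + 4*k)
63*(B(R(6, -4)) + (-62 - 64)*(-33 - 65)) = 63*((-44 + 4*(-3)) + (-62 - 64)*(-33 - 65)) = 63*((-44 - 12) - 126*(-98)) = 63*(-56 + 12348) = 63*12292 = 774396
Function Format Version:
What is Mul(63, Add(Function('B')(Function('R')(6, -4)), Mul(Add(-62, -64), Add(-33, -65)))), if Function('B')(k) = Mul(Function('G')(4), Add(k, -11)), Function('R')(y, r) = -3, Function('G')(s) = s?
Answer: 774396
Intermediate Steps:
Function('B')(k) = Add(-44, Mul(4, k)) (Function('B')(k) = Mul(4, Add(k, -11)) = Mul(4, Add(-11, k)) = Add(-44, Mul(4, k)))
Mul(63, Add(Function('B')(Function('R')(6, -4)), Mul(Add(-62, -64), Add(-33, -65)))) = Mul(63, Add(Add(-44, Mul(4, -3)), Mul(Add(-62, -64), Add(-33, -65)))) = Mul(63, Add(Add(-44, -12), Mul(-126, -98))) = Mul(63, Add(-56, 12348)) = Mul(63, 12292) = 774396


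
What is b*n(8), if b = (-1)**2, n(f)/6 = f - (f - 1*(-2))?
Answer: -12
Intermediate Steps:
n(f) = -12 (n(f) = 6*(f - (f - 1*(-2))) = 6*(f - (f + 2)) = 6*(f - (2 + f)) = 6*(f + (-2 - f)) = 6*(-2) = -12)
b = 1
b*n(8) = 1*(-12) = -12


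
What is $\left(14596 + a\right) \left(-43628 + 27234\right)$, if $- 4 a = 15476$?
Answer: $-175858438$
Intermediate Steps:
$a = -3869$ ($a = \left(- \frac{1}{4}\right) 15476 = -3869$)
$\left(14596 + a\right) \left(-43628 + 27234\right) = \left(14596 - 3869\right) \left(-43628 + 27234\right) = 10727 \left(-16394\right) = -175858438$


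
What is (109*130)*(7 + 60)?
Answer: 949390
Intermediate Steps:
(109*130)*(7 + 60) = 14170*67 = 949390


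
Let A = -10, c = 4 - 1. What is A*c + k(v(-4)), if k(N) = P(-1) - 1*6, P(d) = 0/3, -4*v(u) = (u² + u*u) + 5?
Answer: -36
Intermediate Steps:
v(u) = -5/4 - u²/2 (v(u) = -((u² + u*u) + 5)/4 = -((u² + u²) + 5)/4 = -(2*u² + 5)/4 = -(5 + 2*u²)/4 = -5/4 - u²/2)
c = 3
P(d) = 0 (P(d) = 0*(⅓) = 0)
k(N) = -6 (k(N) = 0 - 1*6 = 0 - 6 = -6)
A*c + k(v(-4)) = -10*3 - 6 = -30 - 6 = -36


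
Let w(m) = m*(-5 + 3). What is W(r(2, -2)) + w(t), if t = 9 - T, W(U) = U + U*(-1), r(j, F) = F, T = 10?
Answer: 2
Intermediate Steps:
W(U) = 0 (W(U) = U - U = 0)
t = -1 (t = 9 - 1*10 = 9 - 10 = -1)
w(m) = -2*m (w(m) = m*(-2) = -2*m)
W(r(2, -2)) + w(t) = 0 - 2*(-1) = 0 + 2 = 2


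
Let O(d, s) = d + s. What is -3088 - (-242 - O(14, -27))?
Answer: -2859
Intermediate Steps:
-3088 - (-242 - O(14, -27)) = -3088 - (-242 - (14 - 27)) = -3088 - (-242 - 1*(-13)) = -3088 - (-242 + 13) = -3088 - 1*(-229) = -3088 + 229 = -2859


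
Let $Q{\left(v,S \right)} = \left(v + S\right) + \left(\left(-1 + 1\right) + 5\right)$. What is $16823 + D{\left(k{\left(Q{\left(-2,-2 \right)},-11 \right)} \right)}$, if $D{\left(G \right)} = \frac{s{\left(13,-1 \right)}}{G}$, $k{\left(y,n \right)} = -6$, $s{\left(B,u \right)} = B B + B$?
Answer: $\frac{50378}{3} \approx 16793.0$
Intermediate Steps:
$s{\left(B,u \right)} = B + B^{2}$ ($s{\left(B,u \right)} = B^{2} + B = B + B^{2}$)
$Q{\left(v,S \right)} = 5 + S + v$ ($Q{\left(v,S \right)} = \left(S + v\right) + \left(0 + 5\right) = \left(S + v\right) + 5 = 5 + S + v$)
$D{\left(G \right)} = \frac{182}{G}$ ($D{\left(G \right)} = \frac{13 \left(1 + 13\right)}{G} = \frac{13 \cdot 14}{G} = \frac{182}{G}$)
$16823 + D{\left(k{\left(Q{\left(-2,-2 \right)},-11 \right)} \right)} = 16823 + \frac{182}{-6} = 16823 + 182 \left(- \frac{1}{6}\right) = 16823 - \frac{91}{3} = \frac{50378}{3}$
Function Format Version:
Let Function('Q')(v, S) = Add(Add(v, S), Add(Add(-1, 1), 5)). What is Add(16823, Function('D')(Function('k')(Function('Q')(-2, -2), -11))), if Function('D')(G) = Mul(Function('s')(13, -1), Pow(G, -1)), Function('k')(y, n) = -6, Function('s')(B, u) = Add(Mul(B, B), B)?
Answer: Rational(50378, 3) ≈ 16793.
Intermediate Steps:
Function('s')(B, u) = Add(B, Pow(B, 2)) (Function('s')(B, u) = Add(Pow(B, 2), B) = Add(B, Pow(B, 2)))
Function('Q')(v, S) = Add(5, S, v) (Function('Q')(v, S) = Add(Add(S, v), Add(0, 5)) = Add(Add(S, v), 5) = Add(5, S, v))
Function('D')(G) = Mul(182, Pow(G, -1)) (Function('D')(G) = Mul(Mul(13, Add(1, 13)), Pow(G, -1)) = Mul(Mul(13, 14), Pow(G, -1)) = Mul(182, Pow(G, -1)))
Add(16823, Function('D')(Function('k')(Function('Q')(-2, -2), -11))) = Add(16823, Mul(182, Pow(-6, -1))) = Add(16823, Mul(182, Rational(-1, 6))) = Add(16823, Rational(-91, 3)) = Rational(50378, 3)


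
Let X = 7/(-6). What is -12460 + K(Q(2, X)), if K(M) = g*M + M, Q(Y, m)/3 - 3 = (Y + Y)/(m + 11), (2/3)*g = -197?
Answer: -1825447/118 ≈ -15470.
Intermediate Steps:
g = -591/2 (g = (3/2)*(-197) = -591/2 ≈ -295.50)
X = -7/6 (X = 7*(-⅙) = -7/6 ≈ -1.1667)
Q(Y, m) = 9 + 6*Y/(11 + m) (Q(Y, m) = 9 + 3*((Y + Y)/(m + 11)) = 9 + 3*((2*Y)/(11 + m)) = 9 + 3*(2*Y/(11 + m)) = 9 + 6*Y/(11 + m))
K(M) = -589*M/2 (K(M) = -591*M/2 + M = -589*M/2)
-12460 + K(Q(2, X)) = -12460 - 1767*(33 + 2*2 + 3*(-7/6))/(2*(11 - 7/6)) = -12460 - 1767*(33 + 4 - 7/2)/(2*59/6) = -12460 - 1767*6*67/(2*59*2) = -12460 - 589/2*603/59 = -12460 - 355167/118 = -1825447/118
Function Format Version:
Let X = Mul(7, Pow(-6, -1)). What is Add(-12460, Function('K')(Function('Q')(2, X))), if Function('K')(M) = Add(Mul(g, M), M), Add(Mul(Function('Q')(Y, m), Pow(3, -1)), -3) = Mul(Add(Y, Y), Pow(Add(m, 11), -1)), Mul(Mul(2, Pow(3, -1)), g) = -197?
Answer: Rational(-1825447, 118) ≈ -15470.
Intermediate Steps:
g = Rational(-591, 2) (g = Mul(Rational(3, 2), -197) = Rational(-591, 2) ≈ -295.50)
X = Rational(-7, 6) (X = Mul(7, Rational(-1, 6)) = Rational(-7, 6) ≈ -1.1667)
Function('Q')(Y, m) = Add(9, Mul(6, Y, Pow(Add(11, m), -1))) (Function('Q')(Y, m) = Add(9, Mul(3, Mul(Add(Y, Y), Pow(Add(m, 11), -1)))) = Add(9, Mul(3, Mul(Mul(2, Y), Pow(Add(11, m), -1)))) = Add(9, Mul(3, Mul(2, Y, Pow(Add(11, m), -1)))) = Add(9, Mul(6, Y, Pow(Add(11, m), -1))))
Function('K')(M) = Mul(Rational(-589, 2), M) (Function('K')(M) = Add(Mul(Rational(-591, 2), M), M) = Mul(Rational(-589, 2), M))
Add(-12460, Function('K')(Function('Q')(2, X))) = Add(-12460, Mul(Rational(-589, 2), Mul(3, Pow(Add(11, Rational(-7, 6)), -1), Add(33, Mul(2, 2), Mul(3, Rational(-7, 6)))))) = Add(-12460, Mul(Rational(-589, 2), Mul(3, Pow(Rational(59, 6), -1), Add(33, 4, Rational(-7, 2))))) = Add(-12460, Mul(Rational(-589, 2), Mul(3, Rational(6, 59), Rational(67, 2)))) = Add(-12460, Mul(Rational(-589, 2), Rational(603, 59))) = Add(-12460, Rational(-355167, 118)) = Rational(-1825447, 118)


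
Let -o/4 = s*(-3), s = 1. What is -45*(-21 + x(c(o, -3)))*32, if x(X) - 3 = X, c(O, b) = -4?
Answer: 31680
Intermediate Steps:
o = 12 (o = -4*(-3) = 12)
x(X) = 3 + X
-45*(-21 + x(c(o, -3)))*32 = -45*(-21 + (3 - 4))*32 = -45*(-21 - 1)*32 = -45*(-22)*32 = 990*32 = 31680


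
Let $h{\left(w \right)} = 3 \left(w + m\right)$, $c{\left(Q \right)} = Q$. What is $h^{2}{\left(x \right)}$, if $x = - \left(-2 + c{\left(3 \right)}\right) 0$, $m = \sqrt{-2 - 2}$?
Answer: $-36$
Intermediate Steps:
$m = 2 i$ ($m = \sqrt{-4} = 2 i \approx 2.0 i$)
$x = 0$ ($x = - \left(-2 + 3\right) 0 = - 1 \cdot 0 = \left(-1\right) 0 = 0$)
$h{\left(w \right)} = 3 w + 6 i$ ($h{\left(w \right)} = 3 \left(w + 2 i\right) = 3 w + 6 i$)
$h^{2}{\left(x \right)} = \left(3 \cdot 0 + 6 i\right)^{2} = \left(0 + 6 i\right)^{2} = \left(6 i\right)^{2} = -36$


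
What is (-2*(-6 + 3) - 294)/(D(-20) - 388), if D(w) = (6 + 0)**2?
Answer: 9/11 ≈ 0.81818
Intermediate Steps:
D(w) = 36 (D(w) = 6**2 = 36)
(-2*(-6 + 3) - 294)/(D(-20) - 388) = (-2*(-6 + 3) - 294)/(36 - 388) = (-2*(-3) - 294)/(-352) = (6 - 294)*(-1/352) = -288*(-1/352) = 9/11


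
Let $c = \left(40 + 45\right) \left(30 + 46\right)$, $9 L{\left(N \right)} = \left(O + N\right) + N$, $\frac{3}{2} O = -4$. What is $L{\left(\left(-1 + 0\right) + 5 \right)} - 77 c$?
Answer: $- \frac{13430324}{27} \approx -4.9742 \cdot 10^{5}$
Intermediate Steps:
$O = - \frac{8}{3}$ ($O = \frac{2}{3} \left(-4\right) = - \frac{8}{3} \approx -2.6667$)
$L{\left(N \right)} = - \frac{8}{27} + \frac{2 N}{9}$ ($L{\left(N \right)} = \frac{\left(- \frac{8}{3} + N\right) + N}{9} = \frac{- \frac{8}{3} + 2 N}{9} = - \frac{8}{27} + \frac{2 N}{9}$)
$c = 6460$ ($c = 85 \cdot 76 = 6460$)
$L{\left(\left(-1 + 0\right) + 5 \right)} - 77 c = \left(- \frac{8}{27} + \frac{2 \left(\left(-1 + 0\right) + 5\right)}{9}\right) - 497420 = \left(- \frac{8}{27} + \frac{2 \left(-1 + 5\right)}{9}\right) - 497420 = \left(- \frac{8}{27} + \frac{2}{9} \cdot 4\right) - 497420 = \left(- \frac{8}{27} + \frac{8}{9}\right) - 497420 = \frac{16}{27} - 497420 = - \frac{13430324}{27}$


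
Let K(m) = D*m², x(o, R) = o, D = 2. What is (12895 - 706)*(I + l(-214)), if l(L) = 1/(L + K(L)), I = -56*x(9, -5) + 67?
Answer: -486733402965/91378 ≈ -5.3266e+6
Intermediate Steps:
K(m) = 2*m²
I = -437 (I = -56*9 + 67 = -504 + 67 = -437)
l(L) = 1/(L + 2*L²)
(12895 - 706)*(I + l(-214)) = (12895 - 706)*(-437 + 1/((-214)*(1 + 2*(-214)))) = 12189*(-437 - 1/(214*(1 - 428))) = 12189*(-437 - 1/214/(-427)) = 12189*(-437 - 1/214*(-1/427)) = 12189*(-437 + 1/91378) = 12189*(-39932185/91378) = -486733402965/91378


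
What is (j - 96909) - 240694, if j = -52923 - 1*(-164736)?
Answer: -225790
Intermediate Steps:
j = 111813 (j = -52923 + 164736 = 111813)
(j - 96909) - 240694 = (111813 - 96909) - 240694 = 14904 - 240694 = -225790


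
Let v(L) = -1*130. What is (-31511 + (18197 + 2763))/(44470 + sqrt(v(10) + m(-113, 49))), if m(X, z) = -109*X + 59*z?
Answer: -234601485/988782911 + 10551*sqrt(15078)/1977565822 ≈ -0.23661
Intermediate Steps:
v(L) = -130
(-31511 + (18197 + 2763))/(44470 + sqrt(v(10) + m(-113, 49))) = (-31511 + (18197 + 2763))/(44470 + sqrt(-130 + (-109*(-113) + 59*49))) = (-31511 + 20960)/(44470 + sqrt(-130 + (12317 + 2891))) = -10551/(44470 + sqrt(-130 + 15208)) = -10551/(44470 + sqrt(15078))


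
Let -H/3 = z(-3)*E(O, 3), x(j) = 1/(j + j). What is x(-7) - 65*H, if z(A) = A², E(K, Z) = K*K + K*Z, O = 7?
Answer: 1719899/14 ≈ 1.2285e+5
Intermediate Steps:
E(K, Z) = K² + K*Z
x(j) = 1/(2*j)
H = -1890 (H = -3*(-3)²*7*(7 + 3) = -27*7*10 = -27*70 = -3*630 = -1890)
x(-7) - 65*H = (½)/(-7) - 65*(-1890) = (½)*(-⅐) + 122850 = -1/14 + 122850 = 1719899/14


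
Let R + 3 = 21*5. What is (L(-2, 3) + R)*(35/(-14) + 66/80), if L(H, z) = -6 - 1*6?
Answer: -603/4 ≈ -150.75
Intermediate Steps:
L(H, z) = -12 (L(H, z) = -6 - 6 = -12)
R = 102 (R = -3 + 21*5 = -3 + 105 = 102)
(L(-2, 3) + R)*(35/(-14) + 66/80) = (-12 + 102)*(35/(-14) + 66/80) = 90*(35*(-1/14) + 66*(1/80)) = 90*(-5/2 + 33/40) = 90*(-67/40) = -603/4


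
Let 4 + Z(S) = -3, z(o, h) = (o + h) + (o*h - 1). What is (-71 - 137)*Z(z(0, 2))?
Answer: 1456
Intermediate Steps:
z(o, h) = -1 + h + o + h*o (z(o, h) = (h + o) + (h*o - 1) = (h + o) + (-1 + h*o) = -1 + h + o + h*o)
Z(S) = -7 (Z(S) = -4 - 3 = -7)
(-71 - 137)*Z(z(0, 2)) = (-71 - 137)*(-7) = -208*(-7) = 1456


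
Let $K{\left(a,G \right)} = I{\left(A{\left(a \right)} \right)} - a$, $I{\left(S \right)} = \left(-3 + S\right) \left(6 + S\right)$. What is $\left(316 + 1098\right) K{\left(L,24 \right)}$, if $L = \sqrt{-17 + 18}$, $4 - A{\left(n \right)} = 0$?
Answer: $12726$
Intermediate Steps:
$A{\left(n \right)} = 4$ ($A{\left(n \right)} = 4 - 0 = 4 + 0 = 4$)
$L = 1$ ($L = \sqrt{1} = 1$)
$K{\left(a,G \right)} = 10 - a$ ($K{\left(a,G \right)} = \left(-18 + 4^{2} + 3 \cdot 4\right) - a = \left(-18 + 16 + 12\right) - a = 10 - a$)
$\left(316 + 1098\right) K{\left(L,24 \right)} = \left(316 + 1098\right) \left(10 - 1\right) = 1414 \left(10 - 1\right) = 1414 \cdot 9 = 12726$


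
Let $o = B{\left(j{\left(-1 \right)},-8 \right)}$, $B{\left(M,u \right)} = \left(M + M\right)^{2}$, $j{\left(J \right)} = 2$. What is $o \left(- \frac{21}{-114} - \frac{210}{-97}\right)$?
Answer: $\frac{69272}{1843} \approx 37.587$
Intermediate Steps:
$B{\left(M,u \right)} = 4 M^{2}$ ($B{\left(M,u \right)} = \left(2 M\right)^{2} = 4 M^{2}$)
$o = 16$ ($o = 4 \cdot 2^{2} = 4 \cdot 4 = 16$)
$o \left(- \frac{21}{-114} - \frac{210}{-97}\right) = 16 \left(- \frac{21}{-114} - \frac{210}{-97}\right) = 16 \left(\left(-21\right) \left(- \frac{1}{114}\right) - - \frac{210}{97}\right) = 16 \left(\frac{7}{38} + \frac{210}{97}\right) = 16 \cdot \frac{8659}{3686} = \frac{69272}{1843}$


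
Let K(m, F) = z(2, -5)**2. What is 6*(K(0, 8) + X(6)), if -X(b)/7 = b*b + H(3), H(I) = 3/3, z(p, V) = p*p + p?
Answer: -1338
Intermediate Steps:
z(p, V) = p + p**2 (z(p, V) = p**2 + p = p + p**2)
K(m, F) = 36 (K(m, F) = (2*(1 + 2))**2 = (2*3)**2 = 6**2 = 36)
H(I) = 1 (H(I) = 3*(1/3) = 1)
X(b) = -7 - 7*b**2 (X(b) = -7*(b*b + 1) = -7*(b**2 + 1) = -7*(1 + b**2) = -7 - 7*b**2)
6*(K(0, 8) + X(6)) = 6*(36 + (-7 - 7*6**2)) = 6*(36 + (-7 - 7*36)) = 6*(36 + (-7 - 252)) = 6*(36 - 259) = 6*(-223) = -1338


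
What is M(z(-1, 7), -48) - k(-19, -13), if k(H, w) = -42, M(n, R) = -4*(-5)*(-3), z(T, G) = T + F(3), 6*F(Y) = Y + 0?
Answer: -18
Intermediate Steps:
F(Y) = Y/6 (F(Y) = (Y + 0)/6 = Y/6)
z(T, G) = 1/2 + T (z(T, G) = T + (1/6)*3 = T + 1/2 = 1/2 + T)
M(n, R) = -60 (M(n, R) = 20*(-3) = -60)
M(z(-1, 7), -48) - k(-19, -13) = -60 - 1*(-42) = -60 + 42 = -18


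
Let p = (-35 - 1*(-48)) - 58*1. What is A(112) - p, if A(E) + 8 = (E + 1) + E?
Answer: 262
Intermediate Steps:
A(E) = -7 + 2*E (A(E) = -8 + ((E + 1) + E) = -8 + ((1 + E) + E) = -8 + (1 + 2*E) = -7 + 2*E)
p = -45 (p = (-35 + 48) - 58 = 13 - 58 = -45)
A(112) - p = (-7 + 2*112) - 1*(-45) = (-7 + 224) + 45 = 217 + 45 = 262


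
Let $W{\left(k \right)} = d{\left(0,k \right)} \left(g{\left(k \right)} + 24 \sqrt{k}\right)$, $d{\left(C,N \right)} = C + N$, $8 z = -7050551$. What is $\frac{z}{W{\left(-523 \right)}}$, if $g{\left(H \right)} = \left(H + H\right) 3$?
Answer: $- \frac{7050551}{13531056} - \frac{7050551 i \sqrt{523}}{1769185572} \approx -0.52106 - 0.091138 i$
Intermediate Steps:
$z = - \frac{7050551}{8}$ ($z = \frac{1}{8} \left(-7050551\right) = - \frac{7050551}{8} \approx -8.8132 \cdot 10^{5}$)
$g{\left(H \right)} = 6 H$ ($g{\left(H \right)} = 2 H 3 = 6 H$)
$W{\left(k \right)} = k \left(6 k + 24 \sqrt{k}\right)$ ($W{\left(k \right)} = \left(0 + k\right) \left(6 k + 24 \sqrt{k}\right) = k \left(6 k + 24 \sqrt{k}\right)$)
$\frac{z}{W{\left(-523 \right)}} = - \frac{7050551}{8 \cdot 6 \left(-523\right) \left(-523 + 4 \sqrt{-523}\right)} = - \frac{7050551}{8 \cdot 6 \left(-523\right) \left(-523 + 4 i \sqrt{523}\right)} = - \frac{7050551}{8 \left(1641174 - 12552 i \sqrt{523}\right)}$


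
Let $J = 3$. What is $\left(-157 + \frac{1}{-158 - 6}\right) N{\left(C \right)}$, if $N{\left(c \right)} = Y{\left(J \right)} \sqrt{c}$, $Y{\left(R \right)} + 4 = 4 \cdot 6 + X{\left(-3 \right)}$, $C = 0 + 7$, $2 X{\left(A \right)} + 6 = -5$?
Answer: $- \frac{746721 \sqrt{7}}{328} \approx -6023.3$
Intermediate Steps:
$X{\left(A \right)} = - \frac{11}{2}$ ($X{\left(A \right)} = -3 + \frac{1}{2} \left(-5\right) = -3 - \frac{5}{2} = - \frac{11}{2}$)
$C = 7$
$Y{\left(R \right)} = \frac{29}{2}$ ($Y{\left(R \right)} = -4 + \left(4 \cdot 6 - \frac{11}{2}\right) = -4 + \left(24 - \frac{11}{2}\right) = -4 + \frac{37}{2} = \frac{29}{2}$)
$N{\left(c \right)} = \frac{29 \sqrt{c}}{2}$
$\left(-157 + \frac{1}{-158 - 6}\right) N{\left(C \right)} = \left(-157 + \frac{1}{-158 - 6}\right) \frac{29 \sqrt{7}}{2} = \left(-157 + \frac{1}{-164}\right) \frac{29 \sqrt{7}}{2} = \left(-157 - \frac{1}{164}\right) \frac{29 \sqrt{7}}{2} = - \frac{25749 \frac{29 \sqrt{7}}{2}}{164} = - \frac{746721 \sqrt{7}}{328}$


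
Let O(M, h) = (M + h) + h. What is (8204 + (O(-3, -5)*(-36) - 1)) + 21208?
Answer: 29879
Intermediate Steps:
O(M, h) = M + 2*h
(8204 + (O(-3, -5)*(-36) - 1)) + 21208 = (8204 + ((-3 + 2*(-5))*(-36) - 1)) + 21208 = (8204 + ((-3 - 10)*(-36) - 1)) + 21208 = (8204 + (-13*(-36) - 1)) + 21208 = (8204 + (468 - 1)) + 21208 = (8204 + 467) + 21208 = 8671 + 21208 = 29879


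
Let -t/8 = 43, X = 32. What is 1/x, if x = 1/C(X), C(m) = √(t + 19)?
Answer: 5*I*√13 ≈ 18.028*I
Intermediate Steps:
t = -344 (t = -8*43 = -344)
C(m) = 5*I*√13 (C(m) = √(-344 + 19) = √(-325) = 5*I*√13)
x = -I*√13/65 (x = 1/(5*I*√13) = -I*√13/65 ≈ -0.05547*I)
1/x = 1/(-I*√13/65) = 5*I*√13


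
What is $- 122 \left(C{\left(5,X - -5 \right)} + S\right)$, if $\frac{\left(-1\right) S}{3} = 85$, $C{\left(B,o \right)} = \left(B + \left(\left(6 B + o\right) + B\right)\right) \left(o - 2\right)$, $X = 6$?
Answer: $-24888$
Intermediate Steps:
$C{\left(B,o \right)} = \left(-2 + o\right) \left(o + 8 B\right)$ ($C{\left(B,o \right)} = \left(B + \left(\left(o + 6 B\right) + B\right)\right) \left(-2 + o\right) = \left(B + \left(o + 7 B\right)\right) \left(-2 + o\right) = \left(o + 8 B\right) \left(-2 + o\right) = \left(-2 + o\right) \left(o + 8 B\right)$)
$S = -255$ ($S = \left(-3\right) 85 = -255$)
$- 122 \left(C{\left(5,X - -5 \right)} + S\right) = - 122 \left(\left(\left(6 - -5\right)^{2} - 80 - 2 \left(6 - -5\right) + 8 \cdot 5 \left(6 - -5\right)\right) - 255\right) = - 122 \left(\left(\left(6 + 5\right)^{2} - 80 - 2 \left(6 + 5\right) + 8 \cdot 5 \left(6 + 5\right)\right) - 255\right) = - 122 \left(\left(11^{2} - 80 - 22 + 8 \cdot 5 \cdot 11\right) - 255\right) = - 122 \left(\left(121 - 80 - 22 + 440\right) - 255\right) = - 122 \left(459 - 255\right) = \left(-122\right) 204 = -24888$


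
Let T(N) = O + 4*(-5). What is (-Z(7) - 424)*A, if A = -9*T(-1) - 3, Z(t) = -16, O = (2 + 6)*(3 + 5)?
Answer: 162792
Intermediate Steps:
O = 64 (O = 8*8 = 64)
T(N) = 44 (T(N) = 64 + 4*(-5) = 64 - 20 = 44)
A = -399 (A = -9*44 - 3 = -396 - 3 = -399)
(-Z(7) - 424)*A = (-1*(-16) - 424)*(-399) = (16 - 424)*(-399) = -408*(-399) = 162792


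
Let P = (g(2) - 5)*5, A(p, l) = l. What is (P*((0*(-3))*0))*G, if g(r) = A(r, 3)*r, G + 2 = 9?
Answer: 0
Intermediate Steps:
G = 7 (G = -2 + 9 = 7)
g(r) = 3*r
P = 5 (P = (3*2 - 5)*5 = (6 - 5)*5 = 1*5 = 5)
(P*((0*(-3))*0))*G = (5*((0*(-3))*0))*7 = (5*(0*0))*7 = (5*0)*7 = 0*7 = 0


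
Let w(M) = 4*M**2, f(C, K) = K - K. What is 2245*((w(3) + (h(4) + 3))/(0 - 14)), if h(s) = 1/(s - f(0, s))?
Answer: -352465/56 ≈ -6294.0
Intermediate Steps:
f(C, K) = 0
h(s) = 1/s (h(s) = 1/(s - 1*0) = 1/(s + 0) = 1/s)
2245*((w(3) + (h(4) + 3))/(0 - 14)) = 2245*((4*3**2 + (1/4 + 3))/(0 - 14)) = 2245*((4*9 + (1/4 + 3))/(-14)) = 2245*((36 + 13/4)*(-1/14)) = 2245*((157/4)*(-1/14)) = 2245*(-157/56) = -352465/56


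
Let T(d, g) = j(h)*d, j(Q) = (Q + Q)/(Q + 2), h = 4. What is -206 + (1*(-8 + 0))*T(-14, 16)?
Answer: -170/3 ≈ -56.667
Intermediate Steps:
j(Q) = 2*Q/(2 + Q) (j(Q) = (2*Q)/(2 + Q) = 2*Q/(2 + Q))
T(d, g) = 4*d/3 (T(d, g) = (2*4/(2 + 4))*d = (2*4/6)*d = (2*4*(⅙))*d = 4*d/3)
-206 + (1*(-8 + 0))*T(-14, 16) = -206 + (1*(-8 + 0))*((4/3)*(-14)) = -206 + (1*(-8))*(-56/3) = -206 - 8*(-56/3) = -206 + 448/3 = -170/3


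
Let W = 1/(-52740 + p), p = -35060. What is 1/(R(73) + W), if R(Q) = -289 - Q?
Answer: -87800/31783601 ≈ -0.0027624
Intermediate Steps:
W = -1/87800 (W = 1/(-52740 - 35060) = 1/(-87800) = -1/87800 ≈ -1.1390e-5)
1/(R(73) + W) = 1/((-289 - 1*73) - 1/87800) = 1/((-289 - 73) - 1/87800) = 1/(-362 - 1/87800) = 1/(-31783601/87800) = -87800/31783601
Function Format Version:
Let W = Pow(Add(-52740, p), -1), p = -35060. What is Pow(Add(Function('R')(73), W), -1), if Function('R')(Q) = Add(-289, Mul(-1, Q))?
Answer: Rational(-87800, 31783601) ≈ -0.0027624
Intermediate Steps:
W = Rational(-1, 87800) (W = Pow(Add(-52740, -35060), -1) = Pow(-87800, -1) = Rational(-1, 87800) ≈ -1.1390e-5)
Pow(Add(Function('R')(73), W), -1) = Pow(Add(Add(-289, Mul(-1, 73)), Rational(-1, 87800)), -1) = Pow(Add(Add(-289, -73), Rational(-1, 87800)), -1) = Pow(Add(-362, Rational(-1, 87800)), -1) = Pow(Rational(-31783601, 87800), -1) = Rational(-87800, 31783601)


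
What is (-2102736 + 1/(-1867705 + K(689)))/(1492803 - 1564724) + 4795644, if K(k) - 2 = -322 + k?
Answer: 644062140574212961/134300672456 ≈ 4.7957e+6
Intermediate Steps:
K(k) = -320 + k (K(k) = 2 + (-322 + k) = -320 + k)
(-2102736 + 1/(-1867705 + K(689)))/(1492803 - 1564724) + 4795644 = (-2102736 + 1/(-1867705 + (-320 + 689)))/(1492803 - 1564724) + 4795644 = (-2102736 + 1/(-1867705 + 369))/(-71921) + 4795644 = (-2102736 + 1/(-1867336))*(-1/71921) + 4795644 = (-2102736 - 1/1867336)*(-1/71921) + 4795644 = -3926514631297/1867336*(-1/71921) + 4795644 = 3926514631297/134300672456 + 4795644 = 644062140574212961/134300672456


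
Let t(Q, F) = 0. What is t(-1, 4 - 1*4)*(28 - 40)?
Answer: 0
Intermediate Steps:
t(-1, 4 - 1*4)*(28 - 40) = 0*(28 - 40) = 0*(-12) = 0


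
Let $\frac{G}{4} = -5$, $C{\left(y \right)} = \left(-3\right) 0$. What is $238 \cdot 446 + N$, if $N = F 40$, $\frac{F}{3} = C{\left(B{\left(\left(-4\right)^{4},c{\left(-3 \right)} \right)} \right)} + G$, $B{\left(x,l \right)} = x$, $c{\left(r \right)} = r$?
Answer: $103748$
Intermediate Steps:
$C{\left(y \right)} = 0$
$G = -20$ ($G = 4 \left(-5\right) = -20$)
$F = -60$ ($F = 3 \left(0 - 20\right) = 3 \left(-20\right) = -60$)
$N = -2400$ ($N = \left(-60\right) 40 = -2400$)
$238 \cdot 446 + N = 238 \cdot 446 - 2400 = 106148 - 2400 = 103748$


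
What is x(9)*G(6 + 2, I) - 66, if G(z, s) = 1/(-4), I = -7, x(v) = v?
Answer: -273/4 ≈ -68.250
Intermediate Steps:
G(z, s) = -¼
x(9)*G(6 + 2, I) - 66 = 9*(-¼) - 66 = -9/4 - 66 = -273/4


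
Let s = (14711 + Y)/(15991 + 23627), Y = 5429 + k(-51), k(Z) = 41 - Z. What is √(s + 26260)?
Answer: 2*√31804111046/2201 ≈ 162.05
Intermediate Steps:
Y = 5521 (Y = 5429 + (41 - 1*(-51)) = 5429 + (41 + 51) = 5429 + 92 = 5521)
s = 1124/2201 (s = (14711 + 5521)/(15991 + 23627) = 20232/39618 = 20232*(1/39618) = 1124/2201 ≈ 0.51068)
√(s + 26260) = √(1124/2201 + 26260) = √(57799384/2201) = 2*√31804111046/2201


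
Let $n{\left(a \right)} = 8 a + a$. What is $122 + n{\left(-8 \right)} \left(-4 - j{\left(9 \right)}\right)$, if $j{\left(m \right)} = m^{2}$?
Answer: $6242$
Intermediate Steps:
$n{\left(a \right)} = 9 a$
$122 + n{\left(-8 \right)} \left(-4 - j{\left(9 \right)}\right) = 122 + 9 \left(-8\right) \left(-4 - 9^{2}\right) = 122 - 72 \left(-4 - 81\right) = 122 - -6120 = 122 + 6120 = 6242$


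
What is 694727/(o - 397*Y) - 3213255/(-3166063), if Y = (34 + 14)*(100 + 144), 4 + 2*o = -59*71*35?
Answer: 1526655148699/1759203723333 ≈ 0.86781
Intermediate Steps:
o = -146619/2 (o = -2 + (-59*71*35)/2 = -2 + (-4189*35)/2 = -2 + (½)*(-146615) = -2 - 146615/2 = -146619/2 ≈ -73310.)
Y = 11712 (Y = 48*244 = 11712)
694727/(o - 397*Y) - 3213255/(-3166063) = 694727/(-146619/2 - 397*11712) - 3213255/(-3166063) = 694727/(-146619/2 - 4649664) - 3213255*(-1/3166063) = 694727/(-9445947/2) + 189015/186239 = 694727*(-2/9445947) + 189015/186239 = -1389454/9445947 + 189015/186239 = 1526655148699/1759203723333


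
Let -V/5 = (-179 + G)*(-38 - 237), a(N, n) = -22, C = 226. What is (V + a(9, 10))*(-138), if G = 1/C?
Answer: 3838321443/113 ≈ 3.3967e+7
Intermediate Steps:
G = 1/226 ≈ 0.0044248
V = -55622875/226 (V = -5*(-179 + 1/226)*(-38 - 237) = -(-202265)*(-275)/226 = -5*11124575/226 = -55622875/226 ≈ -2.4612e+5)
(V + a(9, 10))*(-138) = (-55622875/226 - 22)*(-138) = -55627847/226*(-138) = 3838321443/113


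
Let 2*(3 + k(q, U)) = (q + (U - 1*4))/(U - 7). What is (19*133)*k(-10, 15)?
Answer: -118769/16 ≈ -7423.1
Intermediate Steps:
k(q, U) = -3 + (-4 + U + q)/(2*(-7 + U)) (k(q, U) = -3 + ((q + (U - 1*4))/(U - 7))/2 = -3 + ((q + (U - 4))/(-7 + U))/2 = -3 + ((q + (-4 + U))/(-7 + U))/2 = -3 + ((-4 + U + q)/(-7 + U))/2 = -3 + (-4 + U + q)/(2*(-7 + U)))
(19*133)*k(-10, 15) = (19*133)*((38 - 10 - 5*15)/(2*(-7 + 15))) = 2527*((1/2)*(38 - 10 - 75)/8) = 2527*((1/2)*(1/8)*(-47)) = 2527*(-47/16) = -118769/16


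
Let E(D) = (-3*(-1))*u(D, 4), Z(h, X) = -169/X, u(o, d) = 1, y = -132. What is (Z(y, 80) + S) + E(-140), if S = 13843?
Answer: 1107511/80 ≈ 13844.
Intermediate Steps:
E(D) = 3 (E(D) = -3*(-1)*1 = 3*1 = 3)
(Z(y, 80) + S) + E(-140) = (-169/80 + 13843) + 3 = 1107271/80 + 3 = 1107511/80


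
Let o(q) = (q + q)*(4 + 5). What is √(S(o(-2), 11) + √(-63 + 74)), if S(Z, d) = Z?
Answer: √(-36 + √11) ≈ 5.7169*I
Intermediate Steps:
o(q) = 18*q (o(q) = (2*q)*9 = 18*q)
√(S(o(-2), 11) + √(-63 + 74)) = √(18*(-2) + √(-63 + 74)) = √(-36 + √11)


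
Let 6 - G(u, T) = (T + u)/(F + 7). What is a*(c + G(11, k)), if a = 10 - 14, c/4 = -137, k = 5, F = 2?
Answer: 19576/9 ≈ 2175.1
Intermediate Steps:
G(u, T) = 6 - T/9 - u/9 (G(u, T) = 6 - (T + u)/(2 + 7) = 6 - (T + u)/9 = 6 - (T/9 + u/9) = 6 + (-T/9 - u/9) = 6 - T/9 - u/9)
c = -548 (c = 4*(-137) = -548)
a = -4
a*(c + G(11, k)) = -4*(-548 + (6 - ⅑*5 - ⅑*11)) = -4*(-548 + (6 - 5/9 - 11/9)) = -4*(-548 + 38/9) = -4*(-4894/9) = 19576/9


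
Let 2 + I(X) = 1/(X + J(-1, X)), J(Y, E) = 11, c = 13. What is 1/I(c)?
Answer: -24/47 ≈ -0.51064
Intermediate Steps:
I(X) = -2 + 1/(11 + X) (I(X) = -2 + 1/(X + 11) = -2 + 1/(11 + X))
1/I(c) = 1/((-21 - 2*13)/(11 + 13)) = 1/((-21 - 26)/24) = 1/((1/24)*(-47)) = 1/(-47/24) = -24/47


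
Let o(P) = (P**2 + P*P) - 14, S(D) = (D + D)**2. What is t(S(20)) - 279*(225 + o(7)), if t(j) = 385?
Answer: -85826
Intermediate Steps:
S(D) = 4*D**2 (S(D) = (2*D)**2 = 4*D**2)
o(P) = -14 + 2*P**2 (o(P) = (P**2 + P**2) - 14 = 2*P**2 - 14 = -14 + 2*P**2)
t(S(20)) - 279*(225 + o(7)) = 385 - 279*(225 + (-14 + 2*7**2)) = 385 - 279*(225 + (-14 + 2*49)) = 385 - 279*(225 + (-14 + 98)) = 385 - 279*(225 + 84) = 385 - 279*309 = 385 - 86211 = -85826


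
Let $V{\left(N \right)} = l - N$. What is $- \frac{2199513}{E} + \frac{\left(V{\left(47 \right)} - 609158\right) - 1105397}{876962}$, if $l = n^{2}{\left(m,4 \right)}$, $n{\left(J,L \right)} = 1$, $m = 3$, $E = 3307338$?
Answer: $- \frac{633304530137}{241700812263} \approx -2.6202$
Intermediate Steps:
$l = 1$ ($l = 1^{2} = 1$)
$V{\left(N \right)} = 1 - N$
$- \frac{2199513}{E} + \frac{\left(V{\left(47 \right)} - 609158\right) - 1105397}{876962} = - \frac{2199513}{3307338} + \frac{\left(\left(1 - 47\right) - 609158\right) - 1105397}{876962} = \left(-2199513\right) \frac{1}{3307338} + \left(\left(\left(1 - 47\right) - 609158\right) - 1105397\right) \frac{1}{876962} = - \frac{733171}{1102446} + \left(\left(-46 - 609158\right) - 1105397\right) \frac{1}{876962} = - \frac{733171}{1102446} + \left(-609204 - 1105397\right) \frac{1}{876962} = - \frac{733171}{1102446} - \frac{1714601}{876962} = - \frac{633304530137}{241700812263}$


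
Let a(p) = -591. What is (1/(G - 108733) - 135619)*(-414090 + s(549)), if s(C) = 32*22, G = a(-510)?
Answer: 3064515483951001/54662 ≈ 5.6063e+10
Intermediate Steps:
G = -591
s(C) = 704
(1/(G - 108733) - 135619)*(-414090 + s(549)) = (1/(-591 - 108733) - 135619)*(-414090 + 704) = (1/(-109324) - 135619)*(-413386) = (-1/109324 - 135619)*(-413386) = -14826411557/109324*(-413386) = 3064515483951001/54662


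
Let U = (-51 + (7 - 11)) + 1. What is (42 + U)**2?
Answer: 144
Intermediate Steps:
U = -54 (U = (-51 - 4) + 1 = -55 + 1 = -54)
(42 + U)**2 = (42 - 54)**2 = (-12)**2 = 144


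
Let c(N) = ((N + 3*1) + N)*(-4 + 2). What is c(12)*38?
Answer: -2052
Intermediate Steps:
c(N) = -6 - 4*N (c(N) = ((N + 3) + N)*(-2) = ((3 + N) + N)*(-2) = (3 + 2*N)*(-2) = -6 - 4*N)
c(12)*38 = (-6 - 4*12)*38 = (-6 - 48)*38 = -54*38 = -2052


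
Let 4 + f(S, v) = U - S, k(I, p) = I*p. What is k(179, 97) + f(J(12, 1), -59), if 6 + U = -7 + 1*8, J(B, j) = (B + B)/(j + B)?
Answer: 225578/13 ≈ 17352.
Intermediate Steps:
J(B, j) = 2*B/(B + j) (J(B, j) = (2*B)/(B + j) = 2*B/(B + j))
U = -5 (U = -6 + (-7 + 1*8) = -6 + (-7 + 8) = -6 + 1 = -5)
f(S, v) = -9 - S (f(S, v) = -4 + (-5 - S) = -9 - S)
k(179, 97) + f(J(12, 1), -59) = 179*97 + (-9 - 2*12/(12 + 1)) = 17363 + (-9 - 2*12/13) = 17363 + (-9 - 1*24/13) = 17363 + (-9 - 24/13) = 17363 - 141/13 = 225578/13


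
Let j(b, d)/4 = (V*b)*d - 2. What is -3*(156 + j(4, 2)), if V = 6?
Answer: -1020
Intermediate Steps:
j(b, d) = -8 + 24*b*d (j(b, d) = 4*((6*b)*d - 2) = 4*(6*b*d - 2) = 4*(-2 + 6*b*d) = -8 + 24*b*d)
-3*(156 + j(4, 2)) = -3*(156 + (-8 + 24*4*2)) = -3*(156 + (-8 + 192)) = -3*(156 + 184) = -3*340 = -1020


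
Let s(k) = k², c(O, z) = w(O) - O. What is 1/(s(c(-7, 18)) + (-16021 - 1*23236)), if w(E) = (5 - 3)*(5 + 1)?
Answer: -1/38896 ≈ -2.5710e-5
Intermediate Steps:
w(E) = 12 (w(E) = 2*6 = 12)
c(O, z) = 12 - O
1/(s(c(-7, 18)) + (-16021 - 1*23236)) = 1/((12 - 1*(-7))² + (-16021 - 1*23236)) = 1/((12 + 7)² + (-16021 - 23236)) = 1/(19² - 39257) = 1/(361 - 39257) = 1/(-38896) = -1/38896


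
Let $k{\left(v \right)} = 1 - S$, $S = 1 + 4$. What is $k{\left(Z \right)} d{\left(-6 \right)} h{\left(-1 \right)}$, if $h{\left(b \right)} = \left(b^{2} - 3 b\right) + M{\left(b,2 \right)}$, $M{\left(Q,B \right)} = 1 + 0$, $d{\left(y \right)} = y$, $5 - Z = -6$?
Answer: $120$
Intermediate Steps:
$Z = 11$ ($Z = 5 - -6 = 5 + 6 = 11$)
$S = 5$
$M{\left(Q,B \right)} = 1$
$k{\left(v \right)} = -4$ ($k{\left(v \right)} = 1 - 5 = -4$)
$h{\left(b \right)} = 1 + b^{2} - 3 b$ ($h{\left(b \right)} = \left(b^{2} - 3 b\right) + 1 = 1 + b^{2} - 3 b$)
$k{\left(Z \right)} d{\left(-6 \right)} h{\left(-1 \right)} = \left(-4\right) \left(-6\right) \left(1 + \left(-1\right)^{2} - -3\right) = 24 \left(1 + 1 + 3\right) = 24 \cdot 5 = 120$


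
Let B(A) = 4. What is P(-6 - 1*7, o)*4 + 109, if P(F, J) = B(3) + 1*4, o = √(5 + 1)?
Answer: 141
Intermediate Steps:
o = √6 ≈ 2.4495
P(F, J) = 8 (P(F, J) = 4 + 1*4 = 4 + 4 = 8)
P(-6 - 1*7, o)*4 + 109 = 8*4 + 109 = 32 + 109 = 141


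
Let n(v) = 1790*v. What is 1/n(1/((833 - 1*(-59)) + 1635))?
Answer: 2527/1790 ≈ 1.4117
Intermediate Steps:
1/n(1/((833 - 1*(-59)) + 1635)) = 1/(1790/((833 - 1*(-59)) + 1635)) = 1/(1790/((833 + 59) + 1635)) = 1/(1790/(892 + 1635)) = 1/(1790/2527) = 2527/1790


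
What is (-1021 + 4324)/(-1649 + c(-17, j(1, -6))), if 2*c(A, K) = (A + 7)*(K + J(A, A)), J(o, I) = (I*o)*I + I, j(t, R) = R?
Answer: 367/2559 ≈ 0.14342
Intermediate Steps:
J(o, I) = I + o*I² (J(o, I) = o*I² + I = I + o*I²)
c(A, K) = (7 + A)*(K + A*(1 + A²))/2 (c(A, K) = ((A + 7)*(K + A*(1 + A*A)))/2 = ((7 + A)*(K + A*(1 + A²)))/2 = (7 + A)*(K + A*(1 + A²))/2)
(-1021 + 4324)/(-1649 + c(-17, j(1, -6))) = (-1021 + 4324)/(-1649 + ((½)*(-17)² + (½)*(-17)⁴ + (7/2)*(-17) + (7/2)*(-6) + (7/2)*(-17)³ + (½)*(-17)*(-6))) = 3303/(-1649 + ((½)*289 + (½)*83521 - 119/2 - 21 + (7/2)*(-4913) + 51)) = 3303/(-1649 + (289/2 + 83521/2 - 119/2 - 21 - 34391/2 + 51)) = 3303/(-1649 + 24680) = 3303/23031 = 3303*(1/23031) = 367/2559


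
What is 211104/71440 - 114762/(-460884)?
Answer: 1098885971/342974510 ≈ 3.2040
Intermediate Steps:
211104/71440 - 114762/(-460884) = 211104*(1/71440) - 114762*(-1/460884) = 13194/4465 + 19127/76814 = 1098885971/342974510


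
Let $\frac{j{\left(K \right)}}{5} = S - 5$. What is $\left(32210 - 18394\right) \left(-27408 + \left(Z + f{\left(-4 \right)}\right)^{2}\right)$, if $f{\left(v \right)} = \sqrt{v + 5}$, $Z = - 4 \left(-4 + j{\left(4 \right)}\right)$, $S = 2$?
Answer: $-296753864$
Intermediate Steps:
$j{\left(K \right)} = -15$ ($j{\left(K \right)} = 5 \left(2 - 5\right) = 5 \left(-3\right) = -15$)
$Z = 76$ ($Z = - 4 \left(-4 - 15\right) = \left(-4\right) \left(-19\right) = 76$)
$f{\left(v \right)} = \sqrt{5 + v}$
$\left(32210 - 18394\right) \left(-27408 + \left(Z + f{\left(-4 \right)}\right)^{2}\right) = \left(32210 - 18394\right) \left(-27408 + \left(76 + \sqrt{5 - 4}\right)^{2}\right) = 13816 \left(-27408 + \left(76 + \sqrt{1}\right)^{2}\right) = 13816 \left(-27408 + \left(76 + 1\right)^{2}\right) = 13816 \left(-27408 + 77^{2}\right) = 13816 \left(-27408 + 5929\right) = 13816 \left(-21479\right) = -296753864$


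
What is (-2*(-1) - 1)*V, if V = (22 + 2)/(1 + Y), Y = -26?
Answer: -24/25 ≈ -0.96000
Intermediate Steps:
V = -24/25 (V = (22 + 2)/(1 - 26) = 24/(-25) = 24*(-1/25) = -24/25 ≈ -0.96000)
(-2*(-1) - 1)*V = (-2*(-1) - 1)*(-24/25) = (2 - 1)*(-24/25) = 1*(-24/25) = -24/25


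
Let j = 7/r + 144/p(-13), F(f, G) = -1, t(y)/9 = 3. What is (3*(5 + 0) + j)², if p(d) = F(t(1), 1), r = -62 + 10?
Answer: 45091225/2704 ≈ 16676.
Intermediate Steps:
t(y) = 27 (t(y) = 9*3 = 27)
r = -52
p(d) = -1
j = -7495/52 (j = 7/(-52) + 144/(-1) = 7*(-1/52) + 144*(-1) = -7/52 - 144 = -7495/52 ≈ -144.13)
(3*(5 + 0) + j)² = (3*(5 + 0) - 7495/52)² = (3*5 - 7495/52)² = (15 - 7495/52)² = (-6715/52)² = 45091225/2704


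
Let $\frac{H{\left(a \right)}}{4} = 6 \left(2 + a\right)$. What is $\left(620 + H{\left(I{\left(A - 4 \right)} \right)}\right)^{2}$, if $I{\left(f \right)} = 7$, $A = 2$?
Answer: $698896$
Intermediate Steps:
$H{\left(a \right)} = 48 + 24 a$ ($H{\left(a \right)} = 4 \cdot 6 \left(2 + a\right) = 4 \left(12 + 6 a\right) = 48 + 24 a$)
$\left(620 + H{\left(I{\left(A - 4 \right)} \right)}\right)^{2} = \left(620 + \left(48 + 24 \cdot 7\right)\right)^{2} = \left(620 + \left(48 + 168\right)\right)^{2} = \left(620 + 216\right)^{2} = 836^{2} = 698896$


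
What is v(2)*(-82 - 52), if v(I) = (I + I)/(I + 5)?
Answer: -536/7 ≈ -76.571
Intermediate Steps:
v(I) = 2*I/(5 + I) (v(I) = (2*I)/(5 + I) = 2*I/(5 + I))
v(2)*(-82 - 52) = (2*2/(5 + 2))*(-82 - 52) = (2*2/7)*(-134) = (2*2*(⅐))*(-134) = (4/7)*(-134) = -536/7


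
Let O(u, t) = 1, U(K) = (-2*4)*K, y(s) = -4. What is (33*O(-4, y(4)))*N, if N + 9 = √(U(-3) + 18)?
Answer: -297 + 33*√42 ≈ -83.135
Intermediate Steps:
U(K) = -8*K
N = -9 + √42 (N = -9 + √(-8*(-3) + 18) = -9 + √(24 + 18) = -9 + √42 ≈ -2.5193)
(33*O(-4, y(4)))*N = (33*1)*(-9 + √42) = 33*(-9 + √42) = -297 + 33*√42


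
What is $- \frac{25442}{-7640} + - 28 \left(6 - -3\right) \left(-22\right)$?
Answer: $\frac{21190801}{3820} \approx 5547.3$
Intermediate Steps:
$- \frac{25442}{-7640} + - 28 \left(6 - -3\right) \left(-22\right) = \left(-25442\right) \left(- \frac{1}{7640}\right) + - 28 \left(6 + 3\right) \left(-22\right) = \frac{12721}{3820} + \left(-28\right) 9 \left(-22\right) = \frac{12721}{3820} - -5544 = \frac{12721}{3820} + 5544 = \frac{21190801}{3820}$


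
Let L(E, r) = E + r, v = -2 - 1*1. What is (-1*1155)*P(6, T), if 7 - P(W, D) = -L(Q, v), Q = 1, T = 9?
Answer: -5775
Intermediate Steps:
v = -3 (v = -2 - 1 = -3)
P(W, D) = 5 (P(W, D) = 7 - (-1)*(1 - 3) = 7 - (-1)*(-2) = 7 - 1*2 = 7 - 2 = 5)
(-1*1155)*P(6, T) = -1*1155*5 = -1155*5 = -5775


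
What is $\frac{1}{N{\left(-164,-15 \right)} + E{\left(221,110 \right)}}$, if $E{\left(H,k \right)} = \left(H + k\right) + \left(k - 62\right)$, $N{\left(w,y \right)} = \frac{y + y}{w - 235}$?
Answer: $\frac{133}{50417} \approx 0.002638$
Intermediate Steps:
$N{\left(w,y \right)} = \frac{2 y}{-235 + w}$
$E{\left(H,k \right)} = -62 + H + 2 k$ ($E{\left(H,k \right)} = \left(H + k\right) + \left(-62 + k\right) = -62 + H + 2 k$)
$\frac{1}{N{\left(-164,-15 \right)} + E{\left(221,110 \right)}} = \frac{1}{2 \left(-15\right) \frac{1}{-235 - 164} + \left(-62 + 221 + 2 \cdot 110\right)} = \frac{1}{2 \left(-15\right) \frac{1}{-399} + \left(-62 + 221 + 220\right)} = \frac{1}{2 \left(-15\right) \left(- \frac{1}{399}\right) + 379} = \frac{1}{\frac{10}{133} + 379} = \frac{1}{\frac{50417}{133}} = \frac{133}{50417}$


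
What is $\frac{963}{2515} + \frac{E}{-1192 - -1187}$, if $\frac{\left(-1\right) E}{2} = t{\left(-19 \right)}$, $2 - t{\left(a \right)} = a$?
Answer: $\frac{22089}{2515} \approx 8.7829$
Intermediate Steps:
$t{\left(a \right)} = 2 - a$
$E = -42$ ($E = - 2 \left(2 - -19\right) = - 2 \left(2 + 19\right) = \left(-2\right) 21 = -42$)
$\frac{963}{2515} + \frac{E}{-1192 - -1187} = \frac{963}{2515} - \frac{42}{-1192 - -1187} = 963 \cdot \frac{1}{2515} - \frac{42}{-1192 + 1187} = \frac{963}{2515} - \frac{42}{-5} = \frac{963}{2515} - - \frac{42}{5} = \frac{963}{2515} + \frac{42}{5} = \frac{22089}{2515}$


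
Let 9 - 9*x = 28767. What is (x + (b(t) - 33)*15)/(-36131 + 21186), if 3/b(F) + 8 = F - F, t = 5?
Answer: 88703/358680 ≈ 0.24730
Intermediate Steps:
b(F) = -3/8 (b(F) = 3/(-8 + (F - F)) = 3/(-8 + 0) = 3/(-8) = 3*(-⅛) = -3/8)
x = -9586/3 (x = 1 - ⅑*28767 = 1 - 9589/3 = -9586/3 ≈ -3195.3)
(x + (b(t) - 33)*15)/(-36131 + 21186) = (-9586/3 + (-3/8 - 33)*15)/(-36131 + 21186) = (-9586/3 - 267/8*15)/(-14945) = (-9586/3 - 4005/8)*(-1/14945) = -88703/24*(-1/14945) = 88703/358680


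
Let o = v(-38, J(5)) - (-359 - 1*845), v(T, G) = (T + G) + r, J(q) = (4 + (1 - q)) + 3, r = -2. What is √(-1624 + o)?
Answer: I*√457 ≈ 21.378*I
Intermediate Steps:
J(q) = 8 - q (J(q) = (5 - q) + 3 = 8 - q)
v(T, G) = -2 + G + T (v(T, G) = (T + G) - 2 = (G + T) - 2 = -2 + G + T)
o = 1167 (o = (-2 + (8 - 1*5) - 38) - (-359 - 1*845) = (-2 + (8 - 5) - 38) - (-359 - 845) = (-2 + 3 - 38) - 1*(-1204) = -37 + 1204 = 1167)
√(-1624 + o) = √(-1624 + 1167) = √(-457) = I*√457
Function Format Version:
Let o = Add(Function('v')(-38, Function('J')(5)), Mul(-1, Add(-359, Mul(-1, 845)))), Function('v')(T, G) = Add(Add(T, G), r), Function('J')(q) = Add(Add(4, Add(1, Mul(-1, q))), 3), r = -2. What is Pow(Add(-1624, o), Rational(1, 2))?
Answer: Mul(I, Pow(457, Rational(1, 2))) ≈ Mul(21.378, I)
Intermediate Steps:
Function('J')(q) = Add(8, Mul(-1, q)) (Function('J')(q) = Add(Add(5, Mul(-1, q)), 3) = Add(8, Mul(-1, q)))
Function('v')(T, G) = Add(-2, G, T) (Function('v')(T, G) = Add(Add(T, G), -2) = Add(Add(G, T), -2) = Add(-2, G, T))
o = 1167 (o = Add(Add(-2, Add(8, Mul(-1, 5)), -38), Mul(-1, Add(-359, Mul(-1, 845)))) = Add(Add(-2, Add(8, -5), -38), Mul(-1, Add(-359, -845))) = Add(Add(-2, 3, -38), Mul(-1, -1204)) = Add(-37, 1204) = 1167)
Pow(Add(-1624, o), Rational(1, 2)) = Pow(Add(-1624, 1167), Rational(1, 2)) = Pow(-457, Rational(1, 2)) = Mul(I, Pow(457, Rational(1, 2)))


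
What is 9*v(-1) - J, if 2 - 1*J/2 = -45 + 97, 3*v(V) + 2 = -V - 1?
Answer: 94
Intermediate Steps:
v(V) = -1 - V/3 (v(V) = -⅔ + (-V - 1)/3 = -⅔ + (-1 - V)/3 = -⅔ + (-⅓ - V/3) = -1 - V/3)
J = -100 (J = 4 - 2*(-45 + 97) = 4 - 2*52 = 4 - 104 = -100)
9*v(-1) - J = 9*(-1 - ⅓*(-1)) - 1*(-100) = 9*(-1 + ⅓) + 100 = 9*(-⅔) + 100 = -6 + 100 = 94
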